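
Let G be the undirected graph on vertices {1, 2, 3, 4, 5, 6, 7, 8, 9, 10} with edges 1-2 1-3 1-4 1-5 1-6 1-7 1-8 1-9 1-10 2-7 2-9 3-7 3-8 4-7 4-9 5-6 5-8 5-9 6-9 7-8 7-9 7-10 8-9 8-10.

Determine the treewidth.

3

A width-3 tree decomposition is:
Bags: B1 = {1, 3, 7, 8}  B2 = {1, 7, 8, 10}  B3 = {1, 7, 8, 9}  B4 = {1, 2, 7, 9}  B5 = {1, 4, 7, 9}  B6 = {1, 5, 8, 9}  B7 = {1, 5, 6, 9}
Tree: B1–B2, B2–B3, B3–B4, B3–B5, B3–B6, B6–B7
Each bag holds 4 vertices, so the decomposition has width 3, which upper-bounds the treewidth. Conversely, {1, 5, 8, 9} is a clique of size 4, and the vertices of any clique must share a bag in every tree decomposition; so some bag has ≥ 4 vertices and tw(G) ≥ 3. The upper and lower bounds meet at 3, so that is the treewidth.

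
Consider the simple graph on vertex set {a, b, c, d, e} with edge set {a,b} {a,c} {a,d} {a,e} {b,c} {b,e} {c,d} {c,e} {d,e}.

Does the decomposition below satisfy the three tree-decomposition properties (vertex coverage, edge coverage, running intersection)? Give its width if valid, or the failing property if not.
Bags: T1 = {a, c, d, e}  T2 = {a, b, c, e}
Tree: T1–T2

Checking the three conditions: (i) the bags cover all of {a, b, c, d, e}; (ii) for each edge, some bag contains both endpoints; (iii) the bags containing any fixed vertex form a subtree. All hold, so the decomposition is valid with width 4 − 1 = 3.

Yes; width 3.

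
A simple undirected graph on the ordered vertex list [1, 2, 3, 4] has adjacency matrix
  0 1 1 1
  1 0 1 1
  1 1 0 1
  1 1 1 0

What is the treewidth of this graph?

3

A width-3 tree decomposition is:
Bags: B1 = {1, 2, 3, 4}
Tree: (single bag)
With just one bag of size 4, the width is 4 − 1 = 3, so tw(G) ≤ 3. On the other hand G contains the 4-clique {1, 2, 3, 4}. A clique must lie in a single bag of any decomposition, so no decomposition can have width below 3. Hence tw(G) = 3 exactly.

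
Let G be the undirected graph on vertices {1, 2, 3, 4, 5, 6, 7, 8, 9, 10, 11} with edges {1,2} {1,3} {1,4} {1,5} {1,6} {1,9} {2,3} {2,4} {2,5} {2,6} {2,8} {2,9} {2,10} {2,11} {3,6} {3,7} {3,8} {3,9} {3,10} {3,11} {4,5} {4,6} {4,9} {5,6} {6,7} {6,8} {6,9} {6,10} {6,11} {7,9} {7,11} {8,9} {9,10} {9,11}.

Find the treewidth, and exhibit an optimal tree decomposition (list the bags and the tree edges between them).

Treewidth 4.
One optimal decomposition is:
Bags: B1 = {2, 3, 6, 9, 11}  B2 = {2, 3, 6, 8, 9}  B3 = {1, 2, 3, 6, 9}  B4 = {2, 3, 6, 9, 10}  B5 = {3, 6, 7, 9, 11}  B6 = {1, 2, 4, 6, 9}  B7 = {1, 2, 4, 5, 6}
Tree: B1–B2, B1–B3, B1–B4, B1–B5, B3–B6, B6–B7

Each bag holds 5 vertices, so the decomposition has width 4, which upper-bounds the treewidth. On the other hand G contains the 5-clique {2, 3, 6, 8, 9}. A clique must lie in a single bag of any decomposition, so no decomposition can have width below 4. The upper and lower bounds meet at 4, so that is the treewidth.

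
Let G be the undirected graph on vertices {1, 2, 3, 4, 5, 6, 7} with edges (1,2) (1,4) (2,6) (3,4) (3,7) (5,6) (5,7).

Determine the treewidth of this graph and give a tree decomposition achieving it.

Treewidth 2.
One optimal decomposition is:
Bags: B1 = {1, 2, 6}  B2 = {1, 5, 6}  B3 = {1, 5, 7}  B4 = {1, 3, 7}  B5 = {1, 3, 4}
Tree: B1–B2, B2–B3, B3–B4, B4–B5

Each bag holds 3 vertices, so the decomposition has width 2, which upper-bounds the treewidth. The edges 1–2–6–5–7–3–4–1 form a cycle, so G is not a tree and its treewidth is at least 2. The upper and lower bounds meet at 2, so that is the treewidth.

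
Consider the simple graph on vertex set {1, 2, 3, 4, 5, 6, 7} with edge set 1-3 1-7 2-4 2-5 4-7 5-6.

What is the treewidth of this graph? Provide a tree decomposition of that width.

The largest bag has 2 vertices, giving width 1; this decomposition certifies tw(G) ≤ 1. Since G has at least one edge (e.g. 3–1), it is not an edgeless graph, so tw(G) ≥ 1. Combining the bounds, tw(G) = 1.

Treewidth 1.
One such decomposition:
Bags: B1 = {1, 3}  B2 = {1, 7}  B3 = {4, 7}  B4 = {2, 4}  B5 = {2, 5}  B6 = {5, 6}
Tree: B1–B2, B2–B3, B3–B4, B4–B5, B5–B6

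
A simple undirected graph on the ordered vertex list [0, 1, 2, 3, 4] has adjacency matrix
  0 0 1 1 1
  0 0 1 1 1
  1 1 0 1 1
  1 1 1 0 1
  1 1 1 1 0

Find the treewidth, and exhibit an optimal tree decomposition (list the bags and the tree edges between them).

Treewidth 3.
One optimal decomposition is:
Bags: B1 = {0, 2, 3, 4}  B2 = {1, 2, 3, 4}
Tree: B1–B2

The largest bag has 4 vertices, giving width 3; this decomposition certifies tw(G) ≤ 3. On the other hand G contains the 4-clique {0, 2, 3, 4}. A clique must lie in a single bag of any decomposition, so no decomposition can have width below 3. Hence tw(G) = 3 exactly.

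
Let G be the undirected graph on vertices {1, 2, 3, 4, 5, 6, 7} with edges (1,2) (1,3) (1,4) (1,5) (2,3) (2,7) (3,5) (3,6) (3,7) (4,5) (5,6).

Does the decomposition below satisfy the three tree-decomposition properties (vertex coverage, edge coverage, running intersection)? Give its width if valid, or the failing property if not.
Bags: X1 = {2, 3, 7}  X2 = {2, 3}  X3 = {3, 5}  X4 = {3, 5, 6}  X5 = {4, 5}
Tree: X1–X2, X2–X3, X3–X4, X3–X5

A tree decomposition must satisfy three properties: every vertex lies in some bag; for every edge, both endpoints lie together in some bag; and for every vertex, the bags containing it form a connected subtree. Here vertex 1 appears in no bag, so the decomposition is invalid.

No — vertex 1 appears in no bag.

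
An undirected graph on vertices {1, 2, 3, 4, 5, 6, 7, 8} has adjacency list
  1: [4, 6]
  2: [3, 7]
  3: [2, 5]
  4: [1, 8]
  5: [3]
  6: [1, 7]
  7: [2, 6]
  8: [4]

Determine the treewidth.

A width-1 tree decomposition is:
Bags: B1 = {3, 5}  B2 = {2, 3}  B3 = {2, 7}  B4 = {6, 7}  B5 = {1, 6}  B6 = {1, 4}  B7 = {4, 8}
Tree: B1–B2, B2–B3, B3–B4, B4–B5, B5–B6, B6–B7
Each bag holds 2 vertices, so the decomposition has width 1, which upper-bounds the treewidth. G has an edge, so its treewidth is at least 1. Combining the bounds, tw(G) = 1.

1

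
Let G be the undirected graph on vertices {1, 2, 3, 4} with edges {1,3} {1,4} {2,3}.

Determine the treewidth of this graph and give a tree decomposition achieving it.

Treewidth 1.
Bags: B1 = {1, 3}  B2 = {1, 4}  B3 = {2, 3}
Tree: B1–B2, B1–B3

Every bag has size at most 2, so the width is 2 − 1 = 1 and tw(G) ≤ 1. G has an edge, so its treewidth is at least 1. Hence tw(G) = 1 exactly.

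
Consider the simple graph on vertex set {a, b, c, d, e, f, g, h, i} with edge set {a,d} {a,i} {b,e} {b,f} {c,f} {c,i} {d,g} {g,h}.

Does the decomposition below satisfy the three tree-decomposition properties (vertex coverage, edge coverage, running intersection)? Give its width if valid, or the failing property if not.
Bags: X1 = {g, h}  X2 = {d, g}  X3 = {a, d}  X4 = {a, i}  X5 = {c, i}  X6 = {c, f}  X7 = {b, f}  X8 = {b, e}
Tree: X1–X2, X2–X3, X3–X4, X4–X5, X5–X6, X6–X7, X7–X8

Yes; width 1.

Checking the three conditions: (i) the bags cover all of {a, b, c, d, e, f, g, h, i}; (ii) for each edge, some bag contains both endpoints; (iii) the bags containing any fixed vertex form a subtree. All hold, so the decomposition is valid with width 2 − 1 = 1.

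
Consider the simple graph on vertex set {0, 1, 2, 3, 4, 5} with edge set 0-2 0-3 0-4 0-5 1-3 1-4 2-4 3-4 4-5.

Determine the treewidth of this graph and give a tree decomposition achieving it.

Each bag holds 3 vertices, so the decomposition has width 2, which upper-bounds the treewidth. On the other hand G contains the 3-clique {0, 2, 4}. A clique must lie in a single bag of any decomposition, so no decomposition can have width below 2. Hence tw(G) = 2 exactly.

Treewidth 2.
One such decomposition:
Bags: B1 = {0, 3, 4}  B2 = {0, 2, 4}  B3 = {0, 4, 5}  B4 = {1, 3, 4}
Tree: B1–B2, B2–B3, B1–B4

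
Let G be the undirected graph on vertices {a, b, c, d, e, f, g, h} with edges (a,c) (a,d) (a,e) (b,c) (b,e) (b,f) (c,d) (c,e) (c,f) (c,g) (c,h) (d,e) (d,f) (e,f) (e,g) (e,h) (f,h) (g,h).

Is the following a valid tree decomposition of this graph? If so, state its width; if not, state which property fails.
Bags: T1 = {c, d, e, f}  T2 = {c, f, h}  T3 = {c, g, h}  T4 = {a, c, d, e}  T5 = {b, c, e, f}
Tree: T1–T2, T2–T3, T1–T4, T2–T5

No — edge (e,h) lies in no bag.

A tree decomposition must satisfy three properties: every vertex lies in some bag; for every edge, both endpoints lie together in some bag; and for every vertex, the bags containing it form a connected subtree. Here edge (e,h) lies in no bag, so the decomposition is invalid.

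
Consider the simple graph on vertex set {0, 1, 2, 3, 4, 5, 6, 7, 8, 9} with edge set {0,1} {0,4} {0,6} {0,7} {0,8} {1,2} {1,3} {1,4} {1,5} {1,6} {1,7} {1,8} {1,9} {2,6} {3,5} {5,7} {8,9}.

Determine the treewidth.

A width-2 tree decomposition is:
Bags: B1 = {0, 1, 7}  B2 = {0, 1, 6}  B3 = {0, 1, 8}  B4 = {1, 5, 7}  B5 = {1, 8, 9}  B6 = {1, 3, 5}  B7 = {1, 2, 6}  B8 = {0, 1, 4}
Tree: B1–B2, B1–B3, B1–B4, B3–B5, B4–B6, B2–B7, B2–B8
Each bag holds 3 vertices, so the decomposition has width 2, which upper-bounds the treewidth. On the other hand G contains the 3-clique {0, 1, 8}. A clique must lie in a single bag of any decomposition, so no decomposition can have width below 2. Therefore the treewidth is 2.

2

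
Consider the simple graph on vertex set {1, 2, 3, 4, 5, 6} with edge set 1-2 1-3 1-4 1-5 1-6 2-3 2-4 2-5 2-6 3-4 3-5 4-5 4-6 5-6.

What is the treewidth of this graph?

4

A width-4 tree decomposition is:
Bags: B1 = {1, 2, 4, 5, 6}  B2 = {1, 2, 3, 4, 5}
Tree: B1–B2
The largest bag has 5 vertices, giving width 4; this decomposition certifies tw(G) ≤ 4. Conversely, {1, 2, 3, 4, 5} is a clique of size 5, and the vertices of any clique must share a bag in every tree decomposition; so some bag has ≥ 5 vertices and tw(G) ≥ 4. Therefore the treewidth is 4.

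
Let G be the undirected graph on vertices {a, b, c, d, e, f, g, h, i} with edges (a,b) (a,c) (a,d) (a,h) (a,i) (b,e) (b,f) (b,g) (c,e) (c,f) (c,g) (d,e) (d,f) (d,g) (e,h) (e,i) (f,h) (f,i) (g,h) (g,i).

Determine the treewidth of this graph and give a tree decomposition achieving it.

Treewidth 4.
One such decomposition:
Bags: B1 = {a, d, e, f, g}  B2 = {a, c, e, f, g}  B3 = {a, e, f, g, i}  B4 = {a, e, f, g, h}  B5 = {a, b, e, f, g}
Tree: B1–B2, B2–B3, B3–B4, B4–B5

Every bag has size at most 5, so the width is 5 − 1 = 4 and tw(G) ≤ 4. For the lower bound: the 5 vertex sets {d,g}, {a,c}, {e,i}, {f}, {h} are disjoint, each induces a connected subgraph, and every pair is joined by at least one edge of G. Contracting each set to a single vertex therefore yields K_{5} as a minor, and since treewidth is minor-monotone, tw(G) ≥ tw(K_{5}) = 4. Hence tw(G) = 4 exactly.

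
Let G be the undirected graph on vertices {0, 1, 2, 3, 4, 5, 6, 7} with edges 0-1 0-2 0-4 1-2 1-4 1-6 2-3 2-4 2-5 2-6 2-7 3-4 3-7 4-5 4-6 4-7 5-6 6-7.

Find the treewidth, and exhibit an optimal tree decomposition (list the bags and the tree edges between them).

The largest bag has 4 vertices, giving width 3; this decomposition certifies tw(G) ≤ 3. For the lower bound, the 4 vertices {0, 1, 2, 4} are pairwise adjacent, and any tree decomposition puts a clique entirely inside one bag — forcing width ≥ 3. Combining the bounds, tw(G) = 3.

Treewidth 3.
One such decomposition:
Bags: B1 = {2, 4, 6, 7}  B2 = {1, 2, 4, 6}  B3 = {0, 1, 2, 4}  B4 = {2, 3, 4, 7}  B5 = {2, 4, 5, 6}
Tree: B1–B2, B2–B3, B1–B4, B1–B5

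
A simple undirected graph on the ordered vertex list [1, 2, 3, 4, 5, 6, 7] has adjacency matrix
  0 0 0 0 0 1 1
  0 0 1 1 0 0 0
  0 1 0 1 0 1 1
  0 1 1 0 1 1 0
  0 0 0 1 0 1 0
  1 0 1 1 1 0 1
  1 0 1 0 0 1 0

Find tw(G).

A width-2 tree decomposition is:
Bags: B1 = {2, 3, 4}  B2 = {3, 4, 6}  B3 = {4, 5, 6}  B4 = {3, 6, 7}  B5 = {1, 6, 7}
Tree: B1–B2, B2–B3, B2–B4, B4–B5
Each bag holds 3 vertices, so the decomposition has width 2, which upper-bounds the treewidth. On the other hand G contains the 3-clique {2, 3, 4}. A clique must lie in a single bag of any decomposition, so no decomposition can have width below 2. Therefore the treewidth is 2.

2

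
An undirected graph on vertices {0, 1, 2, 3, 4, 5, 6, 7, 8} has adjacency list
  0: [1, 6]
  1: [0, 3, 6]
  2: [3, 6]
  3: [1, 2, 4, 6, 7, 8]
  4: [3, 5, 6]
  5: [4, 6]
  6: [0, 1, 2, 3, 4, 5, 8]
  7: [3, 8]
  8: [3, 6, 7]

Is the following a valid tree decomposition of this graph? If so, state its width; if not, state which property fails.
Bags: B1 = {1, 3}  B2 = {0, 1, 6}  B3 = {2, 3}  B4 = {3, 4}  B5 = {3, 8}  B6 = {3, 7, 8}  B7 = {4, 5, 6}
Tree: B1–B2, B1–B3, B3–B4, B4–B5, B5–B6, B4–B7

No — edge (6,3) lies in no bag.

A tree decomposition must satisfy three properties: every vertex lies in some bag; for every edge, both endpoints lie together in some bag; and for every vertex, the bags containing it form a connected subtree. Here edge (6,3) lies in no bag, so the decomposition is invalid.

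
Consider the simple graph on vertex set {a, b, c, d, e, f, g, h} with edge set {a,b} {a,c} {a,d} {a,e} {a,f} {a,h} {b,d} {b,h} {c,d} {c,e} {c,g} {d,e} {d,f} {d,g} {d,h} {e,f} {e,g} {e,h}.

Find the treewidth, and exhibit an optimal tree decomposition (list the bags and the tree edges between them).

Treewidth 3.
One such decomposition:
Bags: B1 = {a, d, e, h}  B2 = {a, d, e, f}  B3 = {a, c, d, e}  B4 = {c, d, e, g}  B5 = {a, b, d, h}
Tree: B1–B2, B2–B3, B3–B4, B1–B5

The largest bag has 4 vertices, giving width 3; this decomposition certifies tw(G) ≤ 3. For the lower bound, the 4 vertices {c, d, e, g} are pairwise adjacent, and any tree decomposition puts a clique entirely inside one bag — forcing width ≥ 3. The upper and lower bounds meet at 3, so that is the treewidth.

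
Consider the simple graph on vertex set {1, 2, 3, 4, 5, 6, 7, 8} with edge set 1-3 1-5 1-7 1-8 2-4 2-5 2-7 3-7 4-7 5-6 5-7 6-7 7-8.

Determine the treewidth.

2

A width-2 tree decomposition is:
Bags: B1 = {2, 5, 7}  B2 = {1, 5, 7}  B3 = {2, 4, 7}  B4 = {5, 6, 7}  B5 = {1, 3, 7}  B6 = {1, 7, 8}
Tree: B1–B2, B1–B3, B2–B4, B2–B5, B5–B6
Every bag has size at most 3, so the width is 3 − 1 = 2 and tw(G) ≤ 2. On the other hand G contains the 3-clique {1, 7, 8}. A clique must lie in a single bag of any decomposition, so no decomposition can have width below 2. Combining the bounds, tw(G) = 2.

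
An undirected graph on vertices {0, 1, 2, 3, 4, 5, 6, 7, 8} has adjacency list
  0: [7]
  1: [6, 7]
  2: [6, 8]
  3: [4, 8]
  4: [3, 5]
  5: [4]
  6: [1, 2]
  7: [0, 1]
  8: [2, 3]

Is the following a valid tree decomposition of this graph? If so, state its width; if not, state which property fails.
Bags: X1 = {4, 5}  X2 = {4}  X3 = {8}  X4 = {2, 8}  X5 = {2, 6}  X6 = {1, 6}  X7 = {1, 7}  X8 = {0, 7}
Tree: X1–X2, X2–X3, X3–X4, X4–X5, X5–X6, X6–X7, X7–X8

No — vertex 3 appears in no bag.

A tree decomposition must satisfy three properties: every vertex lies in some bag; for every edge, both endpoints lie together in some bag; and for every vertex, the bags containing it form a connected subtree. Here vertex 3 appears in no bag, so the decomposition is invalid.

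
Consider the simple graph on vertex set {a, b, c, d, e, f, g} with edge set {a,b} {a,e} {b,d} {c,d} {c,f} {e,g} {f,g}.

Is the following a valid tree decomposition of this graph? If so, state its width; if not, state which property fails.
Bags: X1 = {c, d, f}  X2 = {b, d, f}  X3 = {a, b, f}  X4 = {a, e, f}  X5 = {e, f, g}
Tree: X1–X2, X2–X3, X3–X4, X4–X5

Yes; width 2.

Checking the three conditions: (i) the bags cover all of {a, b, c, d, e, f, g}; (ii) for each edge, some bag contains both endpoints; (iii) the bags containing any fixed vertex form a subtree. All hold, so the decomposition is valid with width 3 − 1 = 2.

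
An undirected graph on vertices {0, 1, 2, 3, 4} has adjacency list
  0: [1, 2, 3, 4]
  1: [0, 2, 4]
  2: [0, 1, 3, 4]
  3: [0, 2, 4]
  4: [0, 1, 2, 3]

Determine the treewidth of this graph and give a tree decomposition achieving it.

The largest bag has 4 vertices, giving width 3; this decomposition certifies tw(G) ≤ 3. For the lower bound, the 4 vertices {0, 1, 2, 4} are pairwise adjacent, and any tree decomposition puts a clique entirely inside one bag — forcing width ≥ 3. Combining the bounds, tw(G) = 3.

Treewidth 3.
Bags: B1 = {0, 2, 3, 4}  B2 = {0, 1, 2, 4}
Tree: B1–B2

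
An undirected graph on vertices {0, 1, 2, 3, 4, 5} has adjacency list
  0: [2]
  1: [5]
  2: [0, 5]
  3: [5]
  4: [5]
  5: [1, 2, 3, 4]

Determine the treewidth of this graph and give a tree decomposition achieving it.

Treewidth 1.
One such decomposition:
Bags: B1 = {0, 2}  B2 = {2, 5}  B3 = {1, 5}  B4 = {3, 5}  B5 = {4, 5}
Tree: B1–B2, B2–B3, B2–B4, B2–B5

Each bag holds 2 vertices, so the decomposition has width 1, which upper-bounds the treewidth. Since G has at least one edge (e.g. 0–2), it is not an edgeless graph, so tw(G) ≥ 1. Therefore the treewidth is 1.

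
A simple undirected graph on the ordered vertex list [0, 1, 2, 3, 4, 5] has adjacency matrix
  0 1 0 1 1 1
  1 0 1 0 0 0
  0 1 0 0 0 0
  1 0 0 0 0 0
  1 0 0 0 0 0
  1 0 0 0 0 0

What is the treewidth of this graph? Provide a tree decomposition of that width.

Treewidth 1.
One such decomposition:
Bags: B1 = {0, 5}  B2 = {0, 1}  B3 = {0, 4}  B4 = {0, 3}  B5 = {1, 2}
Tree: B1–B2, B2–B3, B1–B4, B2–B5

Every bag has size at most 2, so the width is 2 − 1 = 1 and tw(G) ≤ 1. Since G has at least one edge (e.g. 5–0), it is not an edgeless graph, so tw(G) ≥ 1. Combining the bounds, tw(G) = 1.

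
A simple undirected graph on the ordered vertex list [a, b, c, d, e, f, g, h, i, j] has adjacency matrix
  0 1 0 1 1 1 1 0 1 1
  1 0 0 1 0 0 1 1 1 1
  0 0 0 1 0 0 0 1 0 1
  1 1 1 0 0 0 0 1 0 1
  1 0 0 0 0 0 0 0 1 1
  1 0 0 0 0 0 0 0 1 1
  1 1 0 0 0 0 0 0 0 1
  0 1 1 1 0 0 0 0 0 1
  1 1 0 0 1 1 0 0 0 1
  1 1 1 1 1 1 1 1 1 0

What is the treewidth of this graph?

3

A width-3 tree decomposition is:
Bags: B1 = {a, b, d, j}  B2 = {a, b, g, j}  B3 = {a, b, i, j}  B4 = {a, f, i, j}  B5 = {a, e, i, j}  B6 = {b, d, h, j}  B7 = {c, d, h, j}
Tree: B1–B2, B1–B3, B3–B4, B4–B5, B1–B6, B6–B7
Every bag has size at most 4, so the width is 4 − 1 = 3 and tw(G) ≤ 3. On the other hand G contains the 4-clique {c, d, h, j}. A clique must lie in a single bag of any decomposition, so no decomposition can have width below 3. Combining the bounds, tw(G) = 3.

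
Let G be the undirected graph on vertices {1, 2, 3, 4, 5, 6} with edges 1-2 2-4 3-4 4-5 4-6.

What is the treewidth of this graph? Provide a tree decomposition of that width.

Every bag has size at most 2, so the width is 2 − 1 = 1 and tw(G) ≤ 1. Any graph with an edge has treewidth ≥ 1, and G has the edge 1–2. Hence tw(G) = 1 exactly.

Treewidth 1.
One such decomposition:
Bags: B1 = {1, 2}  B2 = {2, 4}  B3 = {3, 4}  B4 = {4, 5}  B5 = {4, 6}
Tree: B1–B2, B2–B3, B3–B4, B4–B5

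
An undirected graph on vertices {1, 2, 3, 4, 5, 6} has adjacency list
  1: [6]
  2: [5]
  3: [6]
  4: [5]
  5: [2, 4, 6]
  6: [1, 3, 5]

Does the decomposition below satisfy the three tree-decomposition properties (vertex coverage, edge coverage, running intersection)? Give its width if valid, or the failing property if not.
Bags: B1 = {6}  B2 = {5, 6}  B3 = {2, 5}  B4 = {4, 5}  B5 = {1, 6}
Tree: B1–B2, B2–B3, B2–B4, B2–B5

No — vertex 3 appears in no bag.

A tree decomposition must satisfy three properties: every vertex lies in some bag; for every edge, both endpoints lie together in some bag; and for every vertex, the bags containing it form a connected subtree. Here vertex 3 appears in no bag, so the decomposition is invalid.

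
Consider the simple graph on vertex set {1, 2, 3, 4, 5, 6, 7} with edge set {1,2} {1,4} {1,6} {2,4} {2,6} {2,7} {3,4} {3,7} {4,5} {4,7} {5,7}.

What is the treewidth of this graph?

2

A width-2 tree decomposition is:
Bags: B1 = {2, 4, 7}  B2 = {1, 2, 4}  B3 = {4, 5, 7}  B4 = {1, 2, 6}  B5 = {3, 4, 7}
Tree: B1–B2, B1–B3, B2–B4, B3–B5
The largest bag has 3 vertices, giving width 2; this decomposition certifies tw(G) ≤ 2. On the other hand G contains the 3-clique {1, 2, 4}. A clique must lie in a single bag of any decomposition, so no decomposition can have width below 2. Hence tw(G) = 2 exactly.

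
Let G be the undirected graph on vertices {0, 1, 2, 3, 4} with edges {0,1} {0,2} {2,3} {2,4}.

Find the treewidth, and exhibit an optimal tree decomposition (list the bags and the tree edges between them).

Treewidth 1.
Bags: B1 = {0, 2}  B2 = {0, 1}  B3 = {2, 3}  B4 = {2, 4}
Tree: B1–B2, B1–B3, B1–B4

The largest bag has 2 vertices, giving width 1; this decomposition certifies tw(G) ≤ 1. Since G has at least one edge (e.g. 2–0), it is not an edgeless graph, so tw(G) ≥ 1. Combining the bounds, tw(G) = 1.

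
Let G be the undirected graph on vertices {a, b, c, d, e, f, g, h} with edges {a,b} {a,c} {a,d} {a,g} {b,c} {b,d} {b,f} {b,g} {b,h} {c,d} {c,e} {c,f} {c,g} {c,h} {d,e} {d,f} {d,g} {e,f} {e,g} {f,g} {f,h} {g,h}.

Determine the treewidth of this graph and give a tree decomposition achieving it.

Each bag holds 5 vertices, so the decomposition has width 4, which upper-bounds the treewidth. Conversely, {c, d, e, f, g} is a clique of size 5, and the vertices of any clique must share a bag in every tree decomposition; so some bag has ≥ 5 vertices and tw(G) ≥ 4. The upper and lower bounds meet at 4, so that is the treewidth.

Treewidth 4.
One optimal decomposition is:
Bags: B1 = {b, c, d, f, g}  B2 = {c, d, e, f, g}  B3 = {a, b, c, d, g}  B4 = {b, c, f, g, h}
Tree: B1–B2, B1–B3, B1–B4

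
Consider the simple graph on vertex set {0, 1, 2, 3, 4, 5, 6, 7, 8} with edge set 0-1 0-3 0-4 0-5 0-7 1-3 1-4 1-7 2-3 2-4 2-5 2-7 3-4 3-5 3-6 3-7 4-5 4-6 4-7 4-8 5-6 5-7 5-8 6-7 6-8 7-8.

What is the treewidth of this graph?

4

A width-4 tree decomposition is:
Bags: B1 = {0, 3, 4, 5, 7}  B2 = {0, 1, 3, 4, 7}  B3 = {2, 3, 4, 5, 7}  B4 = {3, 4, 5, 6, 7}  B5 = {4, 5, 6, 7, 8}
Tree: B1–B2, B1–B3, B1–B4, B4–B5
Every bag has size at most 5, so the width is 5 − 1 = 4 and tw(G) ≤ 4. Conversely, {4, 5, 6, 7, 8} is a clique of size 5, and the vertices of any clique must share a bag in every tree decomposition; so some bag has ≥ 5 vertices and tw(G) ≥ 4. Combining the bounds, tw(G) = 4.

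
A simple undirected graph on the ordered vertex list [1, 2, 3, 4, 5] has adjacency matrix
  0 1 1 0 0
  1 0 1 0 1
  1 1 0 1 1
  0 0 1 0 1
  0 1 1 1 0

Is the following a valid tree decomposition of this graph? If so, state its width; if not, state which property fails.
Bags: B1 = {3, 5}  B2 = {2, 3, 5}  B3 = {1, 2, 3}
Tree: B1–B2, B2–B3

No — vertex 4 appears in no bag.

A tree decomposition must satisfy three properties: every vertex lies in some bag; for every edge, both endpoints lie together in some bag; and for every vertex, the bags containing it form a connected subtree. Here vertex 4 appears in no bag, so the decomposition is invalid.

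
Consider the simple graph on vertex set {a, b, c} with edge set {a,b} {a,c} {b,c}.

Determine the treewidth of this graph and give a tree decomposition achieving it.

With just one bag of size 3, the width is 3 − 1 = 2, so tw(G) ≤ 2. Conversely, {a, b, c} is a clique of size 3, and the vertices of any clique must share a bag in every tree decomposition; so some bag has ≥ 3 vertices and tw(G) ≥ 2. Hence tw(G) = 2 exactly.

Treewidth 2.
One optimal decomposition is:
Bags: B1 = {a, b, c}
Tree: (single bag)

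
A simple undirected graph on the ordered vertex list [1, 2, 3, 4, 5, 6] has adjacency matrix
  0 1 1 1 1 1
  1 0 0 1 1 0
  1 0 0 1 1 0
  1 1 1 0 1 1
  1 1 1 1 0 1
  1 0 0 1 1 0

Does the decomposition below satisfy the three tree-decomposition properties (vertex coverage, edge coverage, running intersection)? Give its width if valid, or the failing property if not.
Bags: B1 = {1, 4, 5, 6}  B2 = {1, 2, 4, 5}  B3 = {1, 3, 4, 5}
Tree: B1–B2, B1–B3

Yes; width 3.

Checking the three conditions: (i) the bags cover all of {1, 2, 3, 4, 5, 6}; (ii) for each edge, some bag contains both endpoints; (iii) the bags containing any fixed vertex form a subtree. All hold, so the decomposition is valid with width 4 − 1 = 3.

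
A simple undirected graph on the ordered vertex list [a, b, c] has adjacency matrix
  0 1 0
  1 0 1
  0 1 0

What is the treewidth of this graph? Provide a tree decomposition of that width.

Every bag has size at most 2, so the width is 2 − 1 = 1 and tw(G) ≤ 1. Since G has at least one edge (e.g. a–b), it is not an edgeless graph, so tw(G) ≥ 1. The upper and lower bounds meet at 1, so that is the treewidth.

Treewidth 1.
One such decomposition:
Bags: B1 = {a, b}  B2 = {b, c}
Tree: B1–B2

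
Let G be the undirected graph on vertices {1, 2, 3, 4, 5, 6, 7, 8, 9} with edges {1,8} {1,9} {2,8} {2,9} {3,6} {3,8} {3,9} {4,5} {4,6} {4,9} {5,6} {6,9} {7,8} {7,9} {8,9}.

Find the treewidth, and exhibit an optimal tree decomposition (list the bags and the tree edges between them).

The largest bag has 3 vertices, giving width 2; this decomposition certifies tw(G) ≤ 2. For the lower bound, the 3 vertices {1, 8, 9} are pairwise adjacent, and any tree decomposition puts a clique entirely inside one bag — forcing width ≥ 2. The upper and lower bounds meet at 2, so that is the treewidth.

Treewidth 2.
Bags: B1 = {3, 8, 9}  B2 = {7, 8, 9}  B3 = {3, 6, 9}  B4 = {4, 6, 9}  B5 = {1, 8, 9}  B6 = {2, 8, 9}  B7 = {4, 5, 6}
Tree: B1–B2, B1–B3, B3–B4, B2–B5, B2–B6, B4–B7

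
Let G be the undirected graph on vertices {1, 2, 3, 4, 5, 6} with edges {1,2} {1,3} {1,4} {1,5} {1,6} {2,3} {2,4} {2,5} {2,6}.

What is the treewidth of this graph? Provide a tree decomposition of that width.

Treewidth 2.
One such decomposition:
Bags: B1 = {1, 2, 6}  B2 = {1, 2, 4}  B3 = {1, 2, 3}  B4 = {1, 2, 5}
Tree: B1–B2, B1–B3, B1–B4

The largest bag has 3 vertices, giving width 2; this decomposition certifies tw(G) ≤ 2. On the other hand G contains the 3-clique {1, 2, 3}. A clique must lie in a single bag of any decomposition, so no decomposition can have width below 2. Hence tw(G) = 2 exactly.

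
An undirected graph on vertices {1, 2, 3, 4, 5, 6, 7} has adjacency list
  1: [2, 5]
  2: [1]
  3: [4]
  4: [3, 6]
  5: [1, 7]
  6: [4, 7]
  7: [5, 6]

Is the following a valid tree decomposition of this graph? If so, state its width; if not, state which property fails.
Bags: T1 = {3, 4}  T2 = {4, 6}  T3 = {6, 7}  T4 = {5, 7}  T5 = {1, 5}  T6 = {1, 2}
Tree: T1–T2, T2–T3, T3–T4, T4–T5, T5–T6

Yes; width 1.

Vertex coverage: the bags together contain {1, 2, 3, 4, 5, 6, 7}, the full vertex set. Edge coverage: each edge of G has both endpoints in at least one bag. Running intersection: for every vertex, the bags containing it form a connected subtree. All three properties hold, so this is a valid tree decomposition of width max|bag| − 1 = 1, and hence tw(G) ≤ 1.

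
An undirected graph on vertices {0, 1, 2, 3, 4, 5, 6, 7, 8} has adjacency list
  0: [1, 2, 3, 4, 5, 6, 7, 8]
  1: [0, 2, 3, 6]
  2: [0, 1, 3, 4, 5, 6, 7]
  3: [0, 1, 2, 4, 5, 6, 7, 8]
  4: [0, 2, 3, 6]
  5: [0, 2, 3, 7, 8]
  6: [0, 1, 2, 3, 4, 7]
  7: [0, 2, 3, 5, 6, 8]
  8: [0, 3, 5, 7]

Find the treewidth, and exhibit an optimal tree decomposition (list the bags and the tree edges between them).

Treewidth 4.
Bags: B1 = {0, 2, 3, 4, 6}  B2 = {0, 2, 3, 6, 7}  B3 = {0, 2, 3, 5, 7}  B4 = {0, 1, 2, 3, 6}  B5 = {0, 3, 5, 7, 8}
Tree: B1–B2, B2–B3, B2–B4, B3–B5

The largest bag has 5 vertices, giving width 4; this decomposition certifies tw(G) ≤ 4. For the lower bound, the 5 vertices {0, 3, 5, 7, 8} are pairwise adjacent, and any tree decomposition puts a clique entirely inside one bag — forcing width ≥ 4. Therefore the treewidth is 4.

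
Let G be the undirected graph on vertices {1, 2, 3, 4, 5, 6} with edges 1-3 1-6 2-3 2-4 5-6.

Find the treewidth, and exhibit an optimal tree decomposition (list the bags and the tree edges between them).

The largest bag has 2 vertices, giving width 1; this decomposition certifies tw(G) ≤ 1. Any graph with an edge has treewidth ≥ 1, and G has the edge 5–6. The upper and lower bounds meet at 1, so that is the treewidth.

Treewidth 1.
Bags: B1 = {5, 6}  B2 = {1, 6}  B3 = {1, 3}  B4 = {2, 3}  B5 = {2, 4}
Tree: B1–B2, B2–B3, B3–B4, B4–B5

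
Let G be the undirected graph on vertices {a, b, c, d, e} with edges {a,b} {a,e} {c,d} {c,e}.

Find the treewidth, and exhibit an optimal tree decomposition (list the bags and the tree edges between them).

The largest bag has 2 vertices, giving width 1; this decomposition certifies tw(G) ≤ 1. Since G has at least one edge (e.g. d–c), it is not an edgeless graph, so tw(G) ≥ 1. Combining the bounds, tw(G) = 1.

Treewidth 1.
One such decomposition:
Bags: B1 = {c, d}  B2 = {c, e}  B3 = {a, e}  B4 = {a, b}
Tree: B1–B2, B2–B3, B3–B4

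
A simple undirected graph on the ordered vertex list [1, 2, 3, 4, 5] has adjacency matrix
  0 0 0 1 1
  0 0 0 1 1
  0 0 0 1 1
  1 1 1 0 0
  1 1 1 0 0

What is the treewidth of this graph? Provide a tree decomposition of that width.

Treewidth 2.
One optimal decomposition is:
Bags: B1 = {2, 4, 5}  B2 = {1, 4, 5}  B3 = {3, 4, 5}
Tree: B1–B2, B2–B3

Each bag holds 3 vertices, so the decomposition has width 2, which upper-bounds the treewidth. Since 2–4–1–5–2 is a cycle in G, G is not acyclic. Forests are exactly the graphs of treewidth ≤ 1, so tw(G) ≥ 2. Hence tw(G) = 2 exactly.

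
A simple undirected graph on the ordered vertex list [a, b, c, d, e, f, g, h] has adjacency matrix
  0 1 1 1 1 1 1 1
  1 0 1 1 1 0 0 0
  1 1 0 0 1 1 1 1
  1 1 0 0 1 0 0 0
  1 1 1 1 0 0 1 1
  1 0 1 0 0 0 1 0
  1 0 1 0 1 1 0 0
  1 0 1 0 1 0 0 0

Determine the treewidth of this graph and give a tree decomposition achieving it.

Each bag holds 4 vertices, so the decomposition has width 3, which upper-bounds the treewidth. On the other hand G contains the 4-clique {a, b, d, e}. A clique must lie in a single bag of any decomposition, so no decomposition can have width below 3. Combining the bounds, tw(G) = 3.

Treewidth 3.
Bags: B1 = {a, b, d, e}  B2 = {a, b, c, e}  B3 = {a, c, e, h}  B4 = {a, c, e, g}  B5 = {a, c, f, g}
Tree: B1–B2, B2–B3, B3–B4, B4–B5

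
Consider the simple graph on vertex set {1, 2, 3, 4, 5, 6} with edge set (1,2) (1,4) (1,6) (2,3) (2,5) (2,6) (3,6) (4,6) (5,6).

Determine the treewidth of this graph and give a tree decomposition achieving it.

The largest bag has 3 vertices, giving width 2; this decomposition certifies tw(G) ≤ 2. For the lower bound, the 3 vertices {1, 2, 6} are pairwise adjacent, and any tree decomposition puts a clique entirely inside one bag — forcing width ≥ 2. Combining the bounds, tw(G) = 2.

Treewidth 2.
One such decomposition:
Bags: B1 = {2, 3, 6}  B2 = {2, 5, 6}  B3 = {1, 2, 6}  B4 = {1, 4, 6}
Tree: B1–B2, B1–B3, B3–B4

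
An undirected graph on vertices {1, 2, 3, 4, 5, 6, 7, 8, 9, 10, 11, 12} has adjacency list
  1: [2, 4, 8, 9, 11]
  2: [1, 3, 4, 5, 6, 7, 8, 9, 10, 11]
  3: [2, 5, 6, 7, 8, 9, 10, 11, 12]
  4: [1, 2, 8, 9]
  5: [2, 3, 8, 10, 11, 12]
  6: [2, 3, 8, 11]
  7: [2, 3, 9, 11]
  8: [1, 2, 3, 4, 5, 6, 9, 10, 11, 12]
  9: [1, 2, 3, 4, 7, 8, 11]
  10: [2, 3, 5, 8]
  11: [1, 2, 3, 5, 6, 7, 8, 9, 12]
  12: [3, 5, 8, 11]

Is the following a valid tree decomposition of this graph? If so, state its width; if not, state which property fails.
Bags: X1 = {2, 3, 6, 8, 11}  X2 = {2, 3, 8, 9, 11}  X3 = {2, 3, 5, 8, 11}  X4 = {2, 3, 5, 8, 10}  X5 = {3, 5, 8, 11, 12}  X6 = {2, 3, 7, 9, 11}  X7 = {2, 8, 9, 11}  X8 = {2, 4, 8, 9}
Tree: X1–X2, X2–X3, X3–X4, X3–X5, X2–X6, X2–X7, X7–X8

No — vertex 1 appears in no bag.

A tree decomposition must satisfy three properties: every vertex lies in some bag; for every edge, both endpoints lie together in some bag; and for every vertex, the bags containing it form a connected subtree. Here vertex 1 appears in no bag, so the decomposition is invalid.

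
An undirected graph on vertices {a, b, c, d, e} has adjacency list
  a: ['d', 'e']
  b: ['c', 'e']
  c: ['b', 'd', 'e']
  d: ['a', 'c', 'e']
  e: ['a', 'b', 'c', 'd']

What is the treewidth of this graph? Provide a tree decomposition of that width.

The largest bag has 3 vertices, giving width 2; this decomposition certifies tw(G) ≤ 2. For the lower bound, the 3 vertices {c, d, e} are pairwise adjacent, and any tree decomposition puts a clique entirely inside one bag — forcing width ≥ 2. The upper and lower bounds meet at 2, so that is the treewidth.

Treewidth 2.
One optimal decomposition is:
Bags: B1 = {a, d, e}  B2 = {c, d, e}  B3 = {b, c, e}
Tree: B1–B2, B2–B3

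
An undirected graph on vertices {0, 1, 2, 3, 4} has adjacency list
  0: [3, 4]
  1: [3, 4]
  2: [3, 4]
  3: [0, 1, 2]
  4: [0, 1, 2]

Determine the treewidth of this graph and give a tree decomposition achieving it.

Treewidth 2.
One such decomposition:
Bags: B1 = {2, 3, 4}  B2 = {0, 3, 4}  B3 = {1, 3, 4}
Tree: B1–B2, B2–B3

Each bag holds 3 vertices, so the decomposition has width 2, which upper-bounds the treewidth. The edges 3–2–4–0–3 form a cycle, so G is not a tree and its treewidth is at least 2. Combining the bounds, tw(G) = 2.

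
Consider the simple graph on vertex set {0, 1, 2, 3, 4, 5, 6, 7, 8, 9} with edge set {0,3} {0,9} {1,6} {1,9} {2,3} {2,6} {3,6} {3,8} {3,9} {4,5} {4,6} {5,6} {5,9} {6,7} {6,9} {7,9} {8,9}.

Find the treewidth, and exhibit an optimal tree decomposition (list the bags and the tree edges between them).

Treewidth 2.
One optimal decomposition is:
Bags: B1 = {3, 8, 9}  B2 = {3, 6, 9}  B3 = {5, 6, 9}  B4 = {6, 7, 9}  B5 = {2, 3, 6}  B6 = {4, 5, 6}  B7 = {0, 3, 9}  B8 = {1, 6, 9}
Tree: B1–B2, B2–B3, B2–B4, B2–B5, B3–B6, B2–B7, B4–B8

Each bag holds 3 vertices, so the decomposition has width 2, which upper-bounds the treewidth. Conversely, {0, 3, 9} is a clique of size 3, and the vertices of any clique must share a bag in every tree decomposition; so some bag has ≥ 3 vertices and tw(G) ≥ 2. Hence tw(G) = 2 exactly.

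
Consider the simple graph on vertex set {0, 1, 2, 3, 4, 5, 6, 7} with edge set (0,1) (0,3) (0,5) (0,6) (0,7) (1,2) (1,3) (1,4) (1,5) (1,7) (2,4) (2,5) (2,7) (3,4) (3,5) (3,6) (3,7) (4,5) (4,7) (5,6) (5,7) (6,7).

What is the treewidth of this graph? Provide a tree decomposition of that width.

Treewidth 4.
Bags: B1 = {1, 3, 4, 5, 7}  B2 = {0, 1, 3, 5, 7}  B3 = {1, 2, 4, 5, 7}  B4 = {0, 3, 5, 6, 7}
Tree: B1–B2, B1–B3, B2–B4

The largest bag has 5 vertices, giving width 4; this decomposition certifies tw(G) ≤ 4. For the lower bound, the 5 vertices {1, 2, 4, 5, 7} are pairwise adjacent, and any tree decomposition puts a clique entirely inside one bag — forcing width ≥ 4. Combining the bounds, tw(G) = 4.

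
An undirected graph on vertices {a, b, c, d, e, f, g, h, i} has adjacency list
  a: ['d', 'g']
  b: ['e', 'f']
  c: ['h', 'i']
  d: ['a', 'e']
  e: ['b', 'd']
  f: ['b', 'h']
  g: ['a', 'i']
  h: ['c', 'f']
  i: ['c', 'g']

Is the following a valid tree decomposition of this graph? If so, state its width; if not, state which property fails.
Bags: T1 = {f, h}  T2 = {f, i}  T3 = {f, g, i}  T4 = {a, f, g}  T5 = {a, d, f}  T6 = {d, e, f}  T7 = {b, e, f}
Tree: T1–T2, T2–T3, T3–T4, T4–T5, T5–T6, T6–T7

A tree decomposition must satisfy three properties: every vertex lies in some bag; for every edge, both endpoints lie together in some bag; and for every vertex, the bags containing it form a connected subtree. Here vertex c appears in no bag, so the decomposition is invalid.

No — vertex c appears in no bag.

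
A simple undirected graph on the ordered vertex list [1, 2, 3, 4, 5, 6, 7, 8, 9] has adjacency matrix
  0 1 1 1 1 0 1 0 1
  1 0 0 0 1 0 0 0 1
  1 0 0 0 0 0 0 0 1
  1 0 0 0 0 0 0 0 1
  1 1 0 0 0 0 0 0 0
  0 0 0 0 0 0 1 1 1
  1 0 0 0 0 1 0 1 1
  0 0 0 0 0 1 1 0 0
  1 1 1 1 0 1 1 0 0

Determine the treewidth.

2

A width-2 tree decomposition is:
Bags: B1 = {1, 2, 9}  B2 = {1, 7, 9}  B3 = {1, 2, 5}  B4 = {1, 3, 9}  B5 = {1, 4, 9}  B6 = {6, 7, 9}  B7 = {6, 7, 8}
Tree: B1–B2, B1–B3, B1–B4, B4–B5, B2–B6, B6–B7
The largest bag has 3 vertices, giving width 2; this decomposition certifies tw(G) ≤ 2. Conversely, {6, 7, 8} is a clique of size 3, and the vertices of any clique must share a bag in every tree decomposition; so some bag has ≥ 3 vertices and tw(G) ≥ 2. Therefore the treewidth is 2.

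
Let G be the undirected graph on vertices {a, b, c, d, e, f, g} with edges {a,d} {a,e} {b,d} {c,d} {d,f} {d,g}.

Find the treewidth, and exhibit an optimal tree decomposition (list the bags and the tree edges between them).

Treewidth 1.
Bags: B1 = {b, d}  B2 = {a, d}  B3 = {c, d}  B4 = {d, g}  B5 = {d, f}  B6 = {a, e}
Tree: B1–B2, B2–B3, B2–B4, B2–B5, B2–B6

Every bag has size at most 2, so the width is 2 − 1 = 1 and tw(G) ≤ 1. G has an edge, so its treewidth is at least 1. Hence tw(G) = 1 exactly.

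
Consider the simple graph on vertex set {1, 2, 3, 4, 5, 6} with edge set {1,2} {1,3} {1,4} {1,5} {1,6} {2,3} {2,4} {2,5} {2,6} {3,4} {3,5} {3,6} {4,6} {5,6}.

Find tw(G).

4

A width-4 tree decomposition is:
Bags: B1 = {1, 2, 3, 4, 6}  B2 = {1, 2, 3, 5, 6}
Tree: B1–B2
The largest bag has 5 vertices, giving width 4; this decomposition certifies tw(G) ≤ 4. On the other hand G contains the 5-clique {1, 2, 3, 4, 6}. A clique must lie in a single bag of any decomposition, so no decomposition can have width below 4. The upper and lower bounds meet at 4, so that is the treewidth.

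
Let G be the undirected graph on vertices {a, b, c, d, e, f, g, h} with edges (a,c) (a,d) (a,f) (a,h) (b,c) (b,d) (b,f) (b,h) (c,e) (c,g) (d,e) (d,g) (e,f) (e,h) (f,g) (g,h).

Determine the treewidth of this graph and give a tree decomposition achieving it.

Treewidth 4.
Bags: B1 = {c, d, e, f, h}  B2 = {a, c, d, f, h}  B3 = {c, d, f, g, h}  B4 = {b, c, d, f, h}
Tree: B1–B2, B2–B3, B3–B4

The largest bag has 5 vertices, giving width 4; this decomposition certifies tw(G) ≤ 4. For the lower bound: the 5 vertex sets {e,f}, {a,h}, {c,g}, {d}, {b} are disjoint, each induces a connected subgraph, and every pair is joined by at least one edge of G. Contracting each set to a single vertex therefore yields K_{5} as a minor, and since treewidth is minor-monotone, tw(G) ≥ tw(K_{5}) = 4. Hence tw(G) = 4 exactly.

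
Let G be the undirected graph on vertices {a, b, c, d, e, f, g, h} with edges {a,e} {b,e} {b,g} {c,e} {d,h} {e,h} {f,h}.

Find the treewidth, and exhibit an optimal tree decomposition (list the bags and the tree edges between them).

The largest bag has 2 vertices, giving width 1; this decomposition certifies tw(G) ≤ 1. Since G has at least one edge (e.g. e–h), it is not an edgeless graph, so tw(G) ≥ 1. Therefore the treewidth is 1.

Treewidth 1.
One optimal decomposition is:
Bags: B1 = {e, h}  B2 = {a, e}  B3 = {b, e}  B4 = {d, h}  B5 = {b, g}  B6 = {f, h}  B7 = {c, e}
Tree: B1–B2, B1–B3, B1–B4, B3–B5, B1–B6, B2–B7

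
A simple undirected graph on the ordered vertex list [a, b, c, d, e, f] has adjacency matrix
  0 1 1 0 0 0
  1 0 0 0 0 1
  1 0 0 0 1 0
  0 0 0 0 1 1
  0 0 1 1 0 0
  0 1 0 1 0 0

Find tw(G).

A width-2 tree decomposition is:
Bags: B1 = {a, b, c}  B2 = {b, c, e}  B3 = {b, d, e}  B4 = {b, d, f}
Tree: B1–B2, B2–B3, B3–B4
The largest bag has 3 vertices, giving width 2; this decomposition certifies tw(G) ≤ 2. The edges b–a–c–e–d–f–b form a cycle, so G is not a tree and its treewidth is at least 2. Therefore the treewidth is 2.

2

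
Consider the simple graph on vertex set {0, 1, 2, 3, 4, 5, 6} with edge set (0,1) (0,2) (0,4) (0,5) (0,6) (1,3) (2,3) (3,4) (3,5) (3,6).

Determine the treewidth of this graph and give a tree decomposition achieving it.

Treewidth 2.
Bags: B1 = {0, 3, 4}  B2 = {0, 2, 3}  B3 = {0, 3, 6}  B4 = {0, 3, 5}  B5 = {0, 1, 3}
Tree: B1–B2, B2–B3, B3–B4, B4–B5

Every bag has size at most 3, so the width is 3 − 1 = 2 and tw(G) ≤ 2. Since 0–4–3–2–0 is a cycle in G, G is not acyclic. Forests are exactly the graphs of treewidth ≤ 1, so tw(G) ≥ 2. Combining the bounds, tw(G) = 2.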